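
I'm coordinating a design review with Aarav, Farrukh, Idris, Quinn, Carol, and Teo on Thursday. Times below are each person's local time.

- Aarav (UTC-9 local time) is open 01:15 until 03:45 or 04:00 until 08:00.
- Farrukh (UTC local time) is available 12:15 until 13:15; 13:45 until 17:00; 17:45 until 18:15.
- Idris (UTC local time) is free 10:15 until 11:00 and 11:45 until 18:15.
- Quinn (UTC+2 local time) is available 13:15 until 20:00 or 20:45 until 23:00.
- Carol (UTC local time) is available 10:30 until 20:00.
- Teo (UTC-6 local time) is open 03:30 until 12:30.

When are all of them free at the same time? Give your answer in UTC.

12:15-12:45, 13:00-13:15, 13:45-17:00

Aarav in UTC: 10:15-12:45, 13:00-17:00 (add 9h to convert from UTC-9).
Farrukh in UTC: 12:15-13:15, 13:45-17:00, 17:45-18:15.
Idris in UTC: 10:15-11:00, 11:45-18:15.
Quinn in UTC: 11:15-18:00, 18:45-21:00 (subtract 2h to convert from UTC+2).
Carol in UTC: 10:30-20:00.
Teo in UTC: 09:30-18:30 (add 6h to convert from UTC-6).
Aarav ∩ Farrukh: 12:15-12:45, 13:00-13:15, 13:45-17:00.
Aarav ∩ Farrukh ∩ Idris: 12:15-12:45, 13:00-13:15, 13:45-17:00.
Aarav ∩ Farrukh ∩ Idris ∩ Quinn: 12:15-12:45, 13:00-13:15, 13:45-17:00.
Aarav ∩ Farrukh ∩ Idris ∩ Quinn ∩ Carol: 12:15-12:45, 13:00-13:15, 13:45-17:00.
Aarav ∩ Farrukh ∩ Idris ∩ Quinn ∩ Carol ∩ Teo: 12:15-12:45, 13:00-13:15, 13:45-17:00.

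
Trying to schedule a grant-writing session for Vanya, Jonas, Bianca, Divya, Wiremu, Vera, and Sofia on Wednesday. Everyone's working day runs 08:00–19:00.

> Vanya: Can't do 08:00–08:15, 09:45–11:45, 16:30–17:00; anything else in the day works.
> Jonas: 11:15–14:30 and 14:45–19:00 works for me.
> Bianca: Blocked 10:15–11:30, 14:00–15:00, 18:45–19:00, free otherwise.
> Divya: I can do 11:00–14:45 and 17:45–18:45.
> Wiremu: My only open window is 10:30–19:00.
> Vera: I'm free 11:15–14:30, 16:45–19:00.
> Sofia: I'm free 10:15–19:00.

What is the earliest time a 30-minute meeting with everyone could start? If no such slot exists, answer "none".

Vanya free: 08:15-09:45, 11:45-16:30, 17:00-19:00 (invert busy blocks within the working day).
Jonas free: 11:15-14:30, 14:45-19:00.
Bianca free: 08:00-10:15, 11:30-14:00, 15:00-18:45 (invert busy blocks within the working day).
Divya free: 11:00-14:45, 17:45-18:45.
Wiremu free: 10:30-19:00.
Vera free: 11:15-14:30, 16:45-19:00.
Sofia free: 10:15-19:00.
Vanya ∩ Jonas: 11:45-14:30, 14:45-16:30, 17:00-19:00.
Vanya ∩ Jonas ∩ Bianca: 11:45-14:00, 15:00-16:30, 17:00-18:45.
Vanya ∩ Jonas ∩ Bianca ∩ Divya: 11:45-14:00, 17:45-18:45.
Vanya ∩ Jonas ∩ Bianca ∩ Divya ∩ Wiremu: 11:45-14:00, 17:45-18:45.
Vanya ∩ Jonas ∩ Bianca ∩ Divya ∩ Wiremu ∩ Vera: 11:45-14:00, 17:45-18:45.
Vanya ∩ Jonas ∩ Bianca ∩ Divya ∩ Wiremu ∩ Vera ∩ Sofia: 11:45-14:00, 17:45-18:45.
Those are the intersection windows.
The first common window of at least 30 minutes is 11:45-14:00, so the earliest start is 11:45.

11:45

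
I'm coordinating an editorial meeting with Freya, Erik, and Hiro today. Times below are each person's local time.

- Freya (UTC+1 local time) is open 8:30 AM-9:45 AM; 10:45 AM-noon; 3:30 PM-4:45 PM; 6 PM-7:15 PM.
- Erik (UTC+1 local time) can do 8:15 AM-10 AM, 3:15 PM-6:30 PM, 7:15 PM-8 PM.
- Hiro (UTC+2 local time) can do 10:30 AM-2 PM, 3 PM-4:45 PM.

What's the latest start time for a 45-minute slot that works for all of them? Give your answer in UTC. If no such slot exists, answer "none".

Freya in UTC: 07:30-08:45, 09:45-11:00, 14:30-15:45, 17:00-18:15 (subtract 1h to convert from UTC+1).
Erik in UTC: 07:15-09:00, 14:15-17:30, 18:15-19:00 (subtract 1h to convert from UTC+1).
Hiro in UTC: 08:30-12:00, 13:00-14:45 (subtract 2h to convert from UTC+2).
Freya ∩ Erik: 07:30-08:45, 14:30-15:45, 17:00-17:30.
Freya ∩ Erik ∩ Hiro: 08:30-08:45, 14:30-14:45.
Those are the intersection windows.
No common window is at least 45 minutes long.

none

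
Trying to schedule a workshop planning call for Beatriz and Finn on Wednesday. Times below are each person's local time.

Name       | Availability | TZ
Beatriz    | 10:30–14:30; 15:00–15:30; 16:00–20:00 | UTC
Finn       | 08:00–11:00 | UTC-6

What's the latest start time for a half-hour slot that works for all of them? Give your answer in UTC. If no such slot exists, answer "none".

16:30

Beatriz in UTC: 10:30-14:30, 15:00-15:30, 16:00-20:00.
Finn in UTC: 14:00-17:00 (add 6h to convert from UTC-6).
Beatriz ∩ Finn: 14:00-14:30, 15:00-15:30, 16:00-17:00.
The last common window of at least 30 minutes is 16:00-17:00; a 30-minute meeting can start as late as 16:30 and still end by 17:00.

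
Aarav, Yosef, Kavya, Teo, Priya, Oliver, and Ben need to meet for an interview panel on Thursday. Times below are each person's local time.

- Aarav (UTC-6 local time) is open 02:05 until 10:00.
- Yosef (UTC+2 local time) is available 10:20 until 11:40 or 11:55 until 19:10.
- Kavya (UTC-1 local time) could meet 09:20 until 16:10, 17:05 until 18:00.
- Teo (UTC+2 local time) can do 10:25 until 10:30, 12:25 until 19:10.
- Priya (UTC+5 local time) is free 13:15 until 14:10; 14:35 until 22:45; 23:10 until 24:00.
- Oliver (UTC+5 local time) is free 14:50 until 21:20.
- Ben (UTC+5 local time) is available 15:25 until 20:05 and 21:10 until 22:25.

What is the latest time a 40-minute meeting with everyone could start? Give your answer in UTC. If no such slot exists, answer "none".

Aarav in UTC: 08:05-16:00 (add 6h to convert from UTC-6).
Yosef in UTC: 08:20-09:40, 09:55-17:10 (subtract 2h to convert from UTC+2).
Kavya in UTC: 10:20-17:10, 18:05-19:00 (add 1h to convert from UTC-1).
Teo in UTC: 08:25-08:30, 10:25-17:10 (subtract 2h to convert from UTC+2).
Priya in UTC: 08:15-09:10, 09:35-17:45, 18:10-19:00 (subtract 5h to convert from UTC+5).
Oliver in UTC: 09:50-16:20 (subtract 5h to convert from UTC+5).
Ben in UTC: 10:25-15:05, 16:10-17:25 (subtract 5h to convert from UTC+5).
Aarav ∩ Yosef: 08:20-09:40, 09:55-16:00.
Aarav ∩ Yosef ∩ Kavya: 10:20-16:00.
Aarav ∩ Yosef ∩ Kavya ∩ Teo: 10:25-16:00.
Aarav ∩ Yosef ∩ Kavya ∩ Teo ∩ Priya: 10:25-16:00.
Aarav ∩ Yosef ∩ Kavya ∩ Teo ∩ Priya ∩ Oliver: 10:25-16:00.
Aarav ∩ Yosef ∩ Kavya ∩ Teo ∩ Priya ∩ Oliver ∩ Ben: 10:25-15:05.
So the common availability across everyone is 10:25-15:05.
The last common window of at least 40 minutes is 10:25-15:05; a 40-minute meeting can start as late as 14:25 and still end by 15:05.

14:25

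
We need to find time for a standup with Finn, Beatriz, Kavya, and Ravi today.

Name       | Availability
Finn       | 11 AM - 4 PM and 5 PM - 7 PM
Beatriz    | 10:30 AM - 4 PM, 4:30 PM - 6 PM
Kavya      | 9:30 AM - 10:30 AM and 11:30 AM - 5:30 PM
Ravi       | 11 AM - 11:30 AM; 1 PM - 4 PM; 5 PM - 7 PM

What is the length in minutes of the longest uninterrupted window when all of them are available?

180

Finn ∩ Beatriz: 11:00-16:00, 17:00-18:00.
Finn ∩ Beatriz ∩ Kavya: 11:30-16:00, 17:00-17:30.
Finn ∩ Beatriz ∩ Kavya ∩ Ravi: 13:00-16:00, 17:00-17:30.
Those are the intersection windows.
The longest is 13:00-16:00 at 180 minutes.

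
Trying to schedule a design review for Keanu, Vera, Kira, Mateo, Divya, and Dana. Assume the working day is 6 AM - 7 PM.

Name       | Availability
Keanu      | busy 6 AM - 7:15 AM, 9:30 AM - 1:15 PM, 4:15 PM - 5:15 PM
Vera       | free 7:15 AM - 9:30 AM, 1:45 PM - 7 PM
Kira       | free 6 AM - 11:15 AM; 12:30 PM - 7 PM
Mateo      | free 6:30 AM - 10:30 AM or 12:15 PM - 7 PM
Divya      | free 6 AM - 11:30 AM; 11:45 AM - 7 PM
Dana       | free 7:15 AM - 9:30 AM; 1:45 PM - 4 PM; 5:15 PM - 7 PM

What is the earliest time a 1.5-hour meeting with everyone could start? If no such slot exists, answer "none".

07:15

Keanu free: 07:15-09:30, 13:15-16:15, 17:15-19:00 (invert busy blocks within the working day).
Vera free: 07:15-09:30, 13:45-19:00.
Kira free: 06:00-11:15, 12:30-19:00.
Mateo free: 06:30-10:30, 12:15-19:00.
Divya free: 06:00-11:30, 11:45-19:00.
Dana free: 07:15-09:30, 13:45-16:00, 17:15-19:00.
Keanu ∩ Vera: 07:15-09:30, 13:45-16:15, 17:15-19:00.
Keanu ∩ Vera ∩ Kira: 07:15-09:30, 13:45-16:15, 17:15-19:00.
Keanu ∩ Vera ∩ Kira ∩ Mateo: 07:15-09:30, 13:45-16:15, 17:15-19:00.
Keanu ∩ Vera ∩ Kira ∩ Mateo ∩ Divya: 07:15-09:30, 13:45-16:15, 17:15-19:00.
Keanu ∩ Vera ∩ Kira ∩ Mateo ∩ Divya ∩ Dana: 07:15-09:30, 13:45-16:00, 17:15-19:00.
So the common availability across everyone is 07:15-09:30, 13:45-16:00, 17:15-19:00.
The first common window of at least 90 minutes is 07:15-09:30, so the earliest start is 07:15.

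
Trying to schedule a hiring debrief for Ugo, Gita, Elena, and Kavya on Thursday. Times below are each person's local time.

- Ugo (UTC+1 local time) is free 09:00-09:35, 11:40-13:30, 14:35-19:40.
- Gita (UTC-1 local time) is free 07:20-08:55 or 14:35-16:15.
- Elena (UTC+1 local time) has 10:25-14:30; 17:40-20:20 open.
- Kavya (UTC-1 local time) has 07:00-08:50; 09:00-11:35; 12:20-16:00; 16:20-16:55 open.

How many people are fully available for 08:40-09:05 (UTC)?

2

Ugo in UTC: 08:00-08:35, 10:40-12:30, 13:35-18:40 (subtract 1h to convert from UTC+1).
Gita in UTC: 08:20-09:55, 15:35-17:15 (add 1h to convert from UTC-1).
Elena in UTC: 09:25-13:30, 16:40-19:20 (subtract 1h to convert from UTC+1).
Kavya in UTC: 08:00-09:50, 10:00-12:35, 13:20-17:00, 17:20-17:55 (add 1h to convert from UTC-1).
Gita and Kavya can make the full 08:40-09:05 slot — that's 2.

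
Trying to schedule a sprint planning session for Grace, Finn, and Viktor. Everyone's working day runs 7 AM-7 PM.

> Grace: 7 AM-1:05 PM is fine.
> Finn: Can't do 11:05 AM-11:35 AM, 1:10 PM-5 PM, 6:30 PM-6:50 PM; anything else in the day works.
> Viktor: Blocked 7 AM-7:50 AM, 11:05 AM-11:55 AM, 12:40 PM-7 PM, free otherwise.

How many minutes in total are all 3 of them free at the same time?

Grace free: 07:00-13:05.
Finn free: 07:00-11:05, 11:35-13:10, 17:00-18:30, 18:50-19:00 (invert busy blocks within the working day).
Viktor free: 07:50-11:05, 11:55-12:40 (invert busy blocks within the working day).
Grace ∩ Finn: 07:00-11:05, 11:35-13:05.
Grace ∩ Finn ∩ Viktor: 07:50-11:05, 11:55-12:40.
Summing the common windows: 195 + 45 = 240 minutes.

240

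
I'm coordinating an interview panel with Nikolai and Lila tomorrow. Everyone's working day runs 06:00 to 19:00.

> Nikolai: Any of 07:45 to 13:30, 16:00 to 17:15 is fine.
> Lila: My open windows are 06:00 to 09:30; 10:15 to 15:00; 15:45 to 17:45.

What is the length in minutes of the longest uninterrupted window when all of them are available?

195

Nikolai ∩ Lila: 07:45-09:30, 10:15-13:30, 16:00-17:15.
The longest is 10:15-13:30 at 195 minutes.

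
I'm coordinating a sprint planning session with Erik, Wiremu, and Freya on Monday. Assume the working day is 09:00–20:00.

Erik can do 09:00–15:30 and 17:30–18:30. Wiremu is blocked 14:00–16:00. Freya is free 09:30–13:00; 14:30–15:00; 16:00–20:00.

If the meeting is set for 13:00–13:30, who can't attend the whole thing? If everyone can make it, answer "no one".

Erik free: 09:00-15:30, 17:30-18:30.
Wiremu free: 09:00-14:00, 16:00-20:00 (invert busy blocks within the working day).
Freya free: 09:30-13:00, 14:30-15:00, 16:00-20:00.
Erik: free for 13:00-13:30. Wiremu: free for 13:00-13:30. Freya: not fully free for 13:00-13:30.

Freya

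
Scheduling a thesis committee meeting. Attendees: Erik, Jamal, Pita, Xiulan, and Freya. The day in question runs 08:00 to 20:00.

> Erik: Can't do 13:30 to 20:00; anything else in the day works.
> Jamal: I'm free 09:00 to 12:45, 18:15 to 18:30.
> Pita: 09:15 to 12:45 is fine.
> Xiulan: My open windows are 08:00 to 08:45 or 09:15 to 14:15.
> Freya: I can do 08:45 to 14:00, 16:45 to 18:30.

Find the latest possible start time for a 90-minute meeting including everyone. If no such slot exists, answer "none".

11:15

Erik free: 08:00-13:30 (invert busy blocks within the working day).
Jamal free: 09:00-12:45, 18:15-18:30.
Pita free: 09:15-12:45.
Xiulan free: 08:00-08:45, 09:15-14:15.
Freya free: 08:45-14:00, 16:45-18:30.
Erik ∩ Jamal: 09:00-12:45.
Erik ∩ Jamal ∩ Pita: 09:15-12:45.
Erik ∩ Jamal ∩ Pita ∩ Xiulan: 09:15-12:45.
Erik ∩ Jamal ∩ Pita ∩ Xiulan ∩ Freya: 09:15-12:45.
Those are the intersection windows.
The last common window of at least 90 minutes is 09:15-12:45; a 90-minute meeting can start as late as 11:15 and still end by 12:45.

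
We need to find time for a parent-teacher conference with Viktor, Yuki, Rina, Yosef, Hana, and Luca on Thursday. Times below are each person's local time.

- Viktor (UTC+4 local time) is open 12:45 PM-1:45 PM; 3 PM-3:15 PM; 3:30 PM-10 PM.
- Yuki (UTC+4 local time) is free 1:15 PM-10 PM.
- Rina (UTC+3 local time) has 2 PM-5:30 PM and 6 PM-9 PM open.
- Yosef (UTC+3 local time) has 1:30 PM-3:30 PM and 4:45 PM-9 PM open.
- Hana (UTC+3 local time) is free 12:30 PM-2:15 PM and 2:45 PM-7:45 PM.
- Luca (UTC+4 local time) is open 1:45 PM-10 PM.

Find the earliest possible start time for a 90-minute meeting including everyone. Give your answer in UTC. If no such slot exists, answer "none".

15:00

Viktor in UTC: 08:45-09:45, 11:00-11:15, 11:30-18:00 (subtract 4h to convert from UTC+4).
Yuki in UTC: 09:15-18:00 (subtract 4h to convert from UTC+4).
Rina in UTC: 11:00-14:30, 15:00-18:00 (subtract 3h to convert from UTC+3).
Yosef in UTC: 10:30-12:30, 13:45-18:00 (subtract 3h to convert from UTC+3).
Hana in UTC: 09:30-11:15, 11:45-16:45 (subtract 3h to convert from UTC+3).
Luca in UTC: 09:45-18:00 (subtract 4h to convert from UTC+4).
Viktor ∩ Yuki: 09:15-09:45, 11:00-11:15, 11:30-18:00.
Viktor ∩ Yuki ∩ Rina: 11:00-11:15, 11:30-14:30, 15:00-18:00.
Viktor ∩ Yuki ∩ Rina ∩ Yosef: 11:00-11:15, 11:30-12:30, 13:45-14:30, 15:00-18:00.
Viktor ∩ Yuki ∩ Rina ∩ Yosef ∩ Hana: 11:00-11:15, 11:45-12:30, 13:45-14:30, 15:00-16:45.
Viktor ∩ Yuki ∩ Rina ∩ Yosef ∩ Hana ∩ Luca: 11:00-11:15, 11:45-12:30, 13:45-14:30, 15:00-16:45.
The first common window of at least 90 minutes is 15:00-16:45, so the earliest start is 15:00.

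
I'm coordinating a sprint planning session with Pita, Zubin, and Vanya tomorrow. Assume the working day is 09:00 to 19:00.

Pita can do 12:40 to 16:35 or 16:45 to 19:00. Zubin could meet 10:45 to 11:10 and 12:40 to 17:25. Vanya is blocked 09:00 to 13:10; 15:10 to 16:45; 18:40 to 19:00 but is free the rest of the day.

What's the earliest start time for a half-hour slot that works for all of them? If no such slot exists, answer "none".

Pita free: 12:40-16:35, 16:45-19:00.
Zubin free: 10:45-11:10, 12:40-17:25.
Vanya free: 13:10-15:10, 16:45-18:40 (invert busy blocks within the working day).
Pita ∩ Zubin: 12:40-16:35, 16:45-17:25.
Pita ∩ Zubin ∩ Vanya: 13:10-15:10, 16:45-17:25.
So the common availability across everyone is 13:10-15:10, 16:45-17:25.
The first common window of at least 30 minutes is 13:10-15:10, so the earliest start is 13:10.

13:10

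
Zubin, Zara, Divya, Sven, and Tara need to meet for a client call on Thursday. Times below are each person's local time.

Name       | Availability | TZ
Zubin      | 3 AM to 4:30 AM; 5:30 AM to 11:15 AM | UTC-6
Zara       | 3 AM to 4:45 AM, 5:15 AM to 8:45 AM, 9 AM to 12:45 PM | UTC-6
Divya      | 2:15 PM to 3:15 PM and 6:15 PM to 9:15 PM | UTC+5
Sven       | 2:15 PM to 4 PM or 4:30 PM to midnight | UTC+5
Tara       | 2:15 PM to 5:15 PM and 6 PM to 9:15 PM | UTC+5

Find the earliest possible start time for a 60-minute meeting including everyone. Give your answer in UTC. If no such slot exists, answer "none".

09:15

Zubin in UTC: 09:00-10:30, 11:30-17:15 (add 6h to convert from UTC-6).
Zara in UTC: 09:00-10:45, 11:15-14:45, 15:00-18:45 (add 6h to convert from UTC-6).
Divya in UTC: 09:15-10:15, 13:15-16:15 (subtract 5h to convert from UTC+5).
Sven in UTC: 09:15-11:00, 11:30-19:00 (subtract 5h to convert from UTC+5).
Tara in UTC: 09:15-12:15, 13:00-16:15 (subtract 5h to convert from UTC+5).
Zubin ∩ Zara: 09:00-10:30, 11:30-14:45, 15:00-17:15.
Zubin ∩ Zara ∩ Divya: 09:15-10:15, 13:15-14:45, 15:00-16:15.
Zubin ∩ Zara ∩ Divya ∩ Sven: 09:15-10:15, 13:15-14:45, 15:00-16:15.
Zubin ∩ Zara ∩ Divya ∩ Sven ∩ Tara: 09:15-10:15, 13:15-14:45, 15:00-16:15.
Those are the intersection windows.
The first common window of at least 60 minutes is 09:15-10:15, so the earliest start is 09:15.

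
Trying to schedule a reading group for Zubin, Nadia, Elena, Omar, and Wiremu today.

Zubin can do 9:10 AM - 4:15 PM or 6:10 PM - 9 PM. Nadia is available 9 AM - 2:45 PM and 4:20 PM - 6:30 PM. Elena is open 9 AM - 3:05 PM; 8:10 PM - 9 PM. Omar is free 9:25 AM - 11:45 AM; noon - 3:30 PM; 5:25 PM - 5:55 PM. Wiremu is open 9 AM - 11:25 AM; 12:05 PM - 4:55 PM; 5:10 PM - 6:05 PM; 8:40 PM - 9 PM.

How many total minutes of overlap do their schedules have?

280

Zubin ∩ Nadia: 09:10-14:45, 18:10-18:30.
Zubin ∩ Nadia ∩ Elena: 09:10-14:45.
Zubin ∩ Nadia ∩ Elena ∩ Omar: 09:25-11:45, 12:00-14:45.
Zubin ∩ Nadia ∩ Elena ∩ Omar ∩ Wiremu: 09:25-11:25, 12:05-14:45.
Summing the common windows: 120 + 160 = 280 minutes.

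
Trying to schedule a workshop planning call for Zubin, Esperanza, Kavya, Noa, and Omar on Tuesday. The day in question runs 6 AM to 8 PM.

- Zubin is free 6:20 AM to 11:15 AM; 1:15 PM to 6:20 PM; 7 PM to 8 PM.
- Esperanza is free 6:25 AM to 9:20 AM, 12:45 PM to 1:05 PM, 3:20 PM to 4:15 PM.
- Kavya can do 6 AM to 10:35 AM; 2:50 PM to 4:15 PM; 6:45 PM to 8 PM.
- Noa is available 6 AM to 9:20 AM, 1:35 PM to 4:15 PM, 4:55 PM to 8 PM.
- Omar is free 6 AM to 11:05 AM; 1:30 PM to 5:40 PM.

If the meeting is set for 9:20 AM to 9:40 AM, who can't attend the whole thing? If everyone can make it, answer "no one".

Zubin: free for 09:20-09:40. Esperanza: not fully free for 09:20-09:40. Kavya: free for 09:20-09:40. Noa: not fully free for 09:20-09:40. Omar: free for 09:20-09:40.

Esperanza, Noa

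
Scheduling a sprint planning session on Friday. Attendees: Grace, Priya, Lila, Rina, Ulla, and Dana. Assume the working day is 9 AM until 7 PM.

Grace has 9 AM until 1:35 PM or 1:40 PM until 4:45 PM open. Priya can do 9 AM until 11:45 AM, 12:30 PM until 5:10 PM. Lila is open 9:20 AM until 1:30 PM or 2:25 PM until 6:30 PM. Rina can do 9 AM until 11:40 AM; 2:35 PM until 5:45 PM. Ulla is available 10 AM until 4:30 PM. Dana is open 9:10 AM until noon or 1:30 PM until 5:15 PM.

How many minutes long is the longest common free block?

Grace ∩ Priya: 09:00-11:45, 12:30-13:35, 13:40-16:45.
Grace ∩ Priya ∩ Lila: 09:20-11:45, 12:30-13:30, 14:25-16:45.
Grace ∩ Priya ∩ Lila ∩ Rina: 09:20-11:40, 14:35-16:45.
Grace ∩ Priya ∩ Lila ∩ Rina ∩ Ulla: 10:00-11:40, 14:35-16:30.
Grace ∩ Priya ∩ Lila ∩ Rina ∩ Ulla ∩ Dana: 10:00-11:40, 14:35-16:30.
Those are the intersection windows.
The longest is 14:35-16:30 at 115 minutes.

115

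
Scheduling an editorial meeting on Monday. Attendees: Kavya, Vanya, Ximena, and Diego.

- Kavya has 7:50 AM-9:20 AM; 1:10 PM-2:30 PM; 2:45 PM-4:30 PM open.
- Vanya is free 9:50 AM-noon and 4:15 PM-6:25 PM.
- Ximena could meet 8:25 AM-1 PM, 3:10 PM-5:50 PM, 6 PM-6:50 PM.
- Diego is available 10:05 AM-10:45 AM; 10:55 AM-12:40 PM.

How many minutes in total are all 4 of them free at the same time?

0

Kavya ∩ Vanya: 16:15-16:30.
Kavya ∩ Vanya ∩ Ximena: 16:15-16:30.
Kavya ∩ Vanya ∩ Ximena ∩ Diego: ∅.
There is no time when everyone is free.
There is no common window, so the total is 0 minutes.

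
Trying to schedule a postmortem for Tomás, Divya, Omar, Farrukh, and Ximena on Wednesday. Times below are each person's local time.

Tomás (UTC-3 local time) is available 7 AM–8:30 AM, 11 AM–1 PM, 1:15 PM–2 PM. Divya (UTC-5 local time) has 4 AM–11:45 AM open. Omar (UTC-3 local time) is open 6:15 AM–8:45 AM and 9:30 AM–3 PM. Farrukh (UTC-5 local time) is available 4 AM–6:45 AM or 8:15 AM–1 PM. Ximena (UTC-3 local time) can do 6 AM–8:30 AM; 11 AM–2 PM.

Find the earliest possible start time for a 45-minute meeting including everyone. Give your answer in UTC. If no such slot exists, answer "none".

10:00

Tomás in UTC: 10:00-11:30, 14:00-16:00, 16:15-17:00 (add 3h to convert from UTC-3).
Divya in UTC: 09:00-16:45 (add 5h to convert from UTC-5).
Omar in UTC: 09:15-11:45, 12:30-18:00 (add 3h to convert from UTC-3).
Farrukh in UTC: 09:00-11:45, 13:15-18:00 (add 5h to convert from UTC-5).
Ximena in UTC: 09:00-11:30, 14:00-17:00 (add 3h to convert from UTC-3).
Tomás ∩ Divya: 10:00-11:30, 14:00-16:00, 16:15-16:45.
Tomás ∩ Divya ∩ Omar: 10:00-11:30, 14:00-16:00, 16:15-16:45.
Tomás ∩ Divya ∩ Omar ∩ Farrukh: 10:00-11:30, 14:00-16:00, 16:15-16:45.
Tomás ∩ Divya ∩ Omar ∩ Farrukh ∩ Ximena: 10:00-11:30, 14:00-16:00, 16:15-16:45.
Those are the intersection windows.
The first common window of at least 45 minutes is 10:00-11:30, so the earliest start is 10:00.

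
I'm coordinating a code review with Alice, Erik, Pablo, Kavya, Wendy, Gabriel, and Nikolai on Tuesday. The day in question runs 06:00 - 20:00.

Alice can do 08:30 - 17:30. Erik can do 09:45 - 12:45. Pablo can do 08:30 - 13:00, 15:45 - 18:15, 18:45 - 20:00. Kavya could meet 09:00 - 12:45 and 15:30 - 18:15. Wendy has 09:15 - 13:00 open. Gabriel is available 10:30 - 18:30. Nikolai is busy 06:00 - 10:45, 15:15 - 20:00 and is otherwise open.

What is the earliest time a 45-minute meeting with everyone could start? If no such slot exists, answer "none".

10:45

Alice free: 08:30-17:30.
Erik free: 09:45-12:45.
Pablo free: 08:30-13:00, 15:45-18:15, 18:45-20:00.
Kavya free: 09:00-12:45, 15:30-18:15.
Wendy free: 09:15-13:00.
Gabriel free: 10:30-18:30.
Nikolai free: 10:45-15:15 (invert busy blocks within the working day).
Alice ∩ Erik: 09:45-12:45.
Alice ∩ Erik ∩ Pablo: 09:45-12:45.
Alice ∩ Erik ∩ Pablo ∩ Kavya: 09:45-12:45.
Alice ∩ Erik ∩ Pablo ∩ Kavya ∩ Wendy: 09:45-12:45.
Alice ∩ Erik ∩ Pablo ∩ Kavya ∩ Wendy ∩ Gabriel: 10:30-12:45.
Alice ∩ Erik ∩ Pablo ∩ Kavya ∩ Wendy ∩ Gabriel ∩ Nikolai: 10:45-12:45.
So the common availability across everyone is 10:45-12:45.
The first common window of at least 45 minutes is 10:45-12:45, so the earliest start is 10:45.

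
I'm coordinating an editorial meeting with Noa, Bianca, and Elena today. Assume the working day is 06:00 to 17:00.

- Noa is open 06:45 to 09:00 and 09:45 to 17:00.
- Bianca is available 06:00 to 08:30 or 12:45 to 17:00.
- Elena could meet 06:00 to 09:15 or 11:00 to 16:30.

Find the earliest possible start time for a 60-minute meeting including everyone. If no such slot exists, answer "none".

06:45

Noa ∩ Bianca: 06:45-08:30, 12:45-17:00.
Noa ∩ Bianca ∩ Elena: 06:45-08:30, 12:45-16:30.
So the common availability across everyone is 06:45-08:30, 12:45-16:30.
The first common window of at least 60 minutes is 06:45-08:30, so the earliest start is 06:45.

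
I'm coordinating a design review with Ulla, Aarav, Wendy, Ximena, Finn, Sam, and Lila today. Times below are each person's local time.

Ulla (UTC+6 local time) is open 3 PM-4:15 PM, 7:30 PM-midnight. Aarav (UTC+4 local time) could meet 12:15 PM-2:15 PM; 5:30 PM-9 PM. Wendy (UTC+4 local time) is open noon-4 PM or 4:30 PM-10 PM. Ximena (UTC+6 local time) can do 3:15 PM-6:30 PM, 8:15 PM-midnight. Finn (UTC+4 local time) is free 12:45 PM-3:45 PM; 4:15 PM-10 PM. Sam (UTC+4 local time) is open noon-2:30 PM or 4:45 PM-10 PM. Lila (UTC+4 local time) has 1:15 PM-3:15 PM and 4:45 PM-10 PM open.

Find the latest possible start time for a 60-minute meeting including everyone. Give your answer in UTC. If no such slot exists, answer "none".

16:00

Ulla in UTC: 09:00-10:15, 13:30-18:00 (subtract 6h to convert from UTC+6).
Aarav in UTC: 08:15-10:15, 13:30-17:00 (subtract 4h to convert from UTC+4).
Wendy in UTC: 08:00-12:00, 12:30-18:00 (subtract 4h to convert from UTC+4).
Ximena in UTC: 09:15-12:30, 14:15-18:00 (subtract 6h to convert from UTC+6).
Finn in UTC: 08:45-11:45, 12:15-18:00 (subtract 4h to convert from UTC+4).
Sam in UTC: 08:00-10:30, 12:45-18:00 (subtract 4h to convert from UTC+4).
Lila in UTC: 09:15-11:15, 12:45-18:00 (subtract 4h to convert from UTC+4).
Ulla ∩ Aarav: 09:00-10:15, 13:30-17:00.
Ulla ∩ Aarav ∩ Wendy: 09:00-10:15, 13:30-17:00.
Ulla ∩ Aarav ∩ Wendy ∩ Ximena: 09:15-10:15, 14:15-17:00.
Ulla ∩ Aarav ∩ Wendy ∩ Ximena ∩ Finn: 09:15-10:15, 14:15-17:00.
Ulla ∩ Aarav ∩ Wendy ∩ Ximena ∩ Finn ∩ Sam: 09:15-10:15, 14:15-17:00.
Ulla ∩ Aarav ∩ Wendy ∩ Ximena ∩ Finn ∩ Sam ∩ Lila: 09:15-10:15, 14:15-17:00.
The last common window of at least 60 minutes is 14:15-17:00; a 60-minute meeting can start as late as 16:00 and still end by 17:00.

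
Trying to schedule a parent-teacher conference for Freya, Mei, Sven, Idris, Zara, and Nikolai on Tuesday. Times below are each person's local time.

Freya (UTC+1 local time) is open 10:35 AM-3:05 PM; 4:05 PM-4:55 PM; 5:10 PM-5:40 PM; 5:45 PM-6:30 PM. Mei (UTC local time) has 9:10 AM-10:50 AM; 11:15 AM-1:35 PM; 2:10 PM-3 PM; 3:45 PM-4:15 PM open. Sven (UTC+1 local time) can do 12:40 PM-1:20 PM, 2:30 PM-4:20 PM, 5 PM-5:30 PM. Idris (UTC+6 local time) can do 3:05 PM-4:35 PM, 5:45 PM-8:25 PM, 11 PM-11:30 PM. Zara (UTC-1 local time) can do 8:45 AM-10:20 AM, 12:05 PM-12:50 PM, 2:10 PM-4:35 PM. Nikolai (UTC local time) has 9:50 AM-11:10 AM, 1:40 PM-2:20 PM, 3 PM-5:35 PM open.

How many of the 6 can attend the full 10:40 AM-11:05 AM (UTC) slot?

Freya in UTC: 09:35-14:05, 15:05-15:55, 16:10-16:40, 16:45-17:30 (subtract 1h to convert from UTC+1).
Mei in UTC: 09:10-10:50, 11:15-13:35, 14:10-15:00, 15:45-16:15.
Sven in UTC: 11:40-12:20, 13:30-15:20, 16:00-16:30 (subtract 1h to convert from UTC+1).
Idris in UTC: 09:05-10:35, 11:45-14:25, 17:00-17:30 (subtract 6h to convert from UTC+6).
Zara in UTC: 09:45-11:20, 13:05-13:50, 15:10-17:35 (add 1h to convert from UTC-1).
Nikolai in UTC: 09:50-11:10, 13:40-14:20, 15:00-17:35.
Freya, Zara, and Nikolai can make the full 10:40-11:05 slot — that's 3.

3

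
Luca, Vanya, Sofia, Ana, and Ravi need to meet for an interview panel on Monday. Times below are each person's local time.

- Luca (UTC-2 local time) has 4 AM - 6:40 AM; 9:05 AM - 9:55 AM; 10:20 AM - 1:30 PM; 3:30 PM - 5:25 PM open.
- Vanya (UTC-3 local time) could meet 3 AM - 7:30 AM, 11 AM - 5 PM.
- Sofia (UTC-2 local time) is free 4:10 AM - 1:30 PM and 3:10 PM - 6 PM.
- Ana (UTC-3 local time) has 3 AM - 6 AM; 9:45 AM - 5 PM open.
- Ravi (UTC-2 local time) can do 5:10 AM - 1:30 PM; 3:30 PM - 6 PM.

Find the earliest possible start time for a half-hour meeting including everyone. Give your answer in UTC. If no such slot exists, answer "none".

Luca in UTC: 06:00-08:40, 11:05-11:55, 12:20-15:30, 17:30-19:25 (add 2h to convert from UTC-2).
Vanya in UTC: 06:00-10:30, 14:00-20:00 (add 3h to convert from UTC-3).
Sofia in UTC: 06:10-15:30, 17:10-20:00 (add 2h to convert from UTC-2).
Ana in UTC: 06:00-09:00, 12:45-20:00 (add 3h to convert from UTC-3).
Ravi in UTC: 07:10-15:30, 17:30-20:00 (add 2h to convert from UTC-2).
Luca ∩ Vanya: 06:00-08:40, 14:00-15:30, 17:30-19:25.
Luca ∩ Vanya ∩ Sofia: 06:10-08:40, 14:00-15:30, 17:30-19:25.
Luca ∩ Vanya ∩ Sofia ∩ Ana: 06:10-08:40, 14:00-15:30, 17:30-19:25.
Luca ∩ Vanya ∩ Sofia ∩ Ana ∩ Ravi: 07:10-08:40, 14:00-15:30, 17:30-19:25.
So the common availability across everyone is 07:10-08:40, 14:00-15:30, 17:30-19:25.
The first common window of at least 30 minutes is 07:10-08:40, so the earliest start is 07:10.

07:10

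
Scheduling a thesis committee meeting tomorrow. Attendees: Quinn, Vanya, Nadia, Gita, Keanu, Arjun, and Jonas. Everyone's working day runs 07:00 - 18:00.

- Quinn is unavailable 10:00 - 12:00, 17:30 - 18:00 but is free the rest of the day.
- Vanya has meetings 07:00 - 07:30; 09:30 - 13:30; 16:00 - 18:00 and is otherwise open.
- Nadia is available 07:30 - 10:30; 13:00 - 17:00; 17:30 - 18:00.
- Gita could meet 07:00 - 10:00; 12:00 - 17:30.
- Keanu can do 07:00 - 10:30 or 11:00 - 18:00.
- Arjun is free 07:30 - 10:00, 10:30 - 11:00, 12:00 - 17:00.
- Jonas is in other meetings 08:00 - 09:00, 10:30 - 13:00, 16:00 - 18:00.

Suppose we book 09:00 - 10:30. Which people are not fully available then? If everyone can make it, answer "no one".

Quinn free: 07:00-10:00, 12:00-17:30 (invert busy blocks within the working day).
Vanya free: 07:30-09:30, 13:30-16:00 (invert busy blocks within the working day).
Nadia free: 07:30-10:30, 13:00-17:00, 17:30-18:00.
Gita free: 07:00-10:00, 12:00-17:30.
Keanu free: 07:00-10:30, 11:00-18:00.
Arjun free: 07:30-10:00, 10:30-11:00, 12:00-17:00.
Jonas free: 07:00-08:00, 09:00-10:30, 13:00-16:00 (invert busy blocks within the working day).
Quinn: not fully free for 09:00-10:30. Vanya: not fully free for 09:00-10:30. Nadia: free for 09:00-10:30. Gita: not fully free for 09:00-10:30. Keanu: free for 09:00-10:30. Arjun: not fully free for 09:00-10:30. Jonas: free for 09:00-10:30.

Arjun, Gita, Quinn, Vanya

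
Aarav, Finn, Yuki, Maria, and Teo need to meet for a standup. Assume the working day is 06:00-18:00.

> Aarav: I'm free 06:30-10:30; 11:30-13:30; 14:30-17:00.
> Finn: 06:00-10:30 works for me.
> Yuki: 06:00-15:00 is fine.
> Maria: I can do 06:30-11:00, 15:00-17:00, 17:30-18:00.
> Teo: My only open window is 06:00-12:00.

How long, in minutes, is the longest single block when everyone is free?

240

Aarav ∩ Finn: 06:30-10:30.
Aarav ∩ Finn ∩ Yuki: 06:30-10:30.
Aarav ∩ Finn ∩ Yuki ∩ Maria: 06:30-10:30.
Aarav ∩ Finn ∩ Yuki ∩ Maria ∩ Teo: 06:30-10:30.
Those are the intersection windows.
The longest is 06:30-10:30 at 240 minutes.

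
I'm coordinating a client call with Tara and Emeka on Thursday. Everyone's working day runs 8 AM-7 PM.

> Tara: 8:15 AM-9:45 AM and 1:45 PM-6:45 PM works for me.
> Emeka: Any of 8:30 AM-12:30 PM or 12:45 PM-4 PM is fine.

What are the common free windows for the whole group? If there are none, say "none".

Tara ∩ Emeka: 08:30-09:45, 13:45-16:00.

08:30-09:45, 13:45-16:00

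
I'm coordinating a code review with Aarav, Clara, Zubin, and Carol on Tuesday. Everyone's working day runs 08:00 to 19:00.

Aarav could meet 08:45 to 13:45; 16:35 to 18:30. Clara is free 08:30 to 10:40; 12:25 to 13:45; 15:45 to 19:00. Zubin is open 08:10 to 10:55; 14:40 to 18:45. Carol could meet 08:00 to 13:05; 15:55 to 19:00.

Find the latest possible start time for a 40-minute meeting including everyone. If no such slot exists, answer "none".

17:50

Aarav ∩ Clara: 08:45-10:40, 12:25-13:45, 16:35-18:30.
Aarav ∩ Clara ∩ Zubin: 08:45-10:40, 16:35-18:30.
Aarav ∩ Clara ∩ Zubin ∩ Carol: 08:45-10:40, 16:35-18:30.
So the common availability across everyone is 08:45-10:40, 16:35-18:30.
The last common window of at least 40 minutes is 16:35-18:30; a 40-minute meeting can start as late as 17:50 and still end by 18:30.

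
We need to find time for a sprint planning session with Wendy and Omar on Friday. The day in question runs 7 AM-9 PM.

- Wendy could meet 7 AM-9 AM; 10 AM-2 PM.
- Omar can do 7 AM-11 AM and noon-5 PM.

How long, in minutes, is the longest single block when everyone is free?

120

Wendy ∩ Omar: 07:00-09:00, 10:00-11:00, 12:00-14:00.
The longest is 07:00-09:00 at 120 minutes.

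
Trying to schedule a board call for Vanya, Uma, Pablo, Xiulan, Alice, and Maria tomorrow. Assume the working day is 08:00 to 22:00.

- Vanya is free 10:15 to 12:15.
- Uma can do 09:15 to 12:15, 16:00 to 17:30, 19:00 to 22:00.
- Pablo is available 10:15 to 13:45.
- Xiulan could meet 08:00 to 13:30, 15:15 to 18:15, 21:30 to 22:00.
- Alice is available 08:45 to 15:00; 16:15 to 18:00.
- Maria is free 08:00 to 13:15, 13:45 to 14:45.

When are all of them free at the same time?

10:15-12:15

Vanya ∩ Uma: 10:15-12:15.
Vanya ∩ Uma ∩ Pablo: 10:15-12:15.
Vanya ∩ Uma ∩ Pablo ∩ Xiulan: 10:15-12:15.
Vanya ∩ Uma ∩ Pablo ∩ Xiulan ∩ Alice: 10:15-12:15.
Vanya ∩ Uma ∩ Pablo ∩ Xiulan ∩ Alice ∩ Maria: 10:15-12:15.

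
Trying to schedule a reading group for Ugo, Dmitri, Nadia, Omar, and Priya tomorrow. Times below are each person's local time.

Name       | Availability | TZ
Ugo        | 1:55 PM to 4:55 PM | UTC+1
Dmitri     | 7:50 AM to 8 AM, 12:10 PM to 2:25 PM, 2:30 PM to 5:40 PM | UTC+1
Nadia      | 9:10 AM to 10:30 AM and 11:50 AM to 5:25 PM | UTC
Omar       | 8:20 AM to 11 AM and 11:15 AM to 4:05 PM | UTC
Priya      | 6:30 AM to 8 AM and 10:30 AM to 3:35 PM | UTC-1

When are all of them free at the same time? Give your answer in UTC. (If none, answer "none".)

Ugo in UTC: 12:55-15:55 (subtract 1h to convert from UTC+1).
Dmitri in UTC: 06:50-07:00, 11:10-13:25, 13:30-16:40 (subtract 1h to convert from UTC+1).
Nadia in UTC: 09:10-10:30, 11:50-17:25.
Omar in UTC: 08:20-11:00, 11:15-16:05.
Priya in UTC: 07:30-09:00, 11:30-16:35 (add 1h to convert from UTC-1).
Ugo ∩ Dmitri: 12:55-13:25, 13:30-15:55.
Ugo ∩ Dmitri ∩ Nadia: 12:55-13:25, 13:30-15:55.
Ugo ∩ Dmitri ∩ Nadia ∩ Omar: 12:55-13:25, 13:30-15:55.
Ugo ∩ Dmitri ∩ Nadia ∩ Omar ∩ Priya: 12:55-13:25, 13:30-15:55.

12:55-13:25, 13:30-15:55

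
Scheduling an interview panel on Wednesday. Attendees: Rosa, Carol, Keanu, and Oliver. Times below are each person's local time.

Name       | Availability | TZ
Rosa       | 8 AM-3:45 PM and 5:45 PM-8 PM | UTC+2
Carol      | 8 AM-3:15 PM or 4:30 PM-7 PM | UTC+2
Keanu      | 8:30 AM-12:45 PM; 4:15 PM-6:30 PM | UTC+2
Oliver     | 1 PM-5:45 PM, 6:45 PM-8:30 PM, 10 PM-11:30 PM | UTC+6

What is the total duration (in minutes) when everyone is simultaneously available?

Rosa in UTC: 06:00-13:45, 15:45-18:00 (subtract 2h to convert from UTC+2).
Carol in UTC: 06:00-13:15, 14:30-17:00 (subtract 2h to convert from UTC+2).
Keanu in UTC: 06:30-10:45, 14:15-16:30 (subtract 2h to convert from UTC+2).
Oliver in UTC: 07:00-11:45, 12:45-14:30, 16:00-17:30 (subtract 6h to convert from UTC+6).
Rosa ∩ Carol: 06:00-13:15, 15:45-17:00.
Rosa ∩ Carol ∩ Keanu: 06:30-10:45, 15:45-16:30.
Rosa ∩ Carol ∩ Keanu ∩ Oliver: 07:00-10:45, 16:00-16:30.
So the common availability across everyone is 07:00-10:45, 16:00-16:30.
Summing the common windows: 225 + 30 = 255 minutes.

255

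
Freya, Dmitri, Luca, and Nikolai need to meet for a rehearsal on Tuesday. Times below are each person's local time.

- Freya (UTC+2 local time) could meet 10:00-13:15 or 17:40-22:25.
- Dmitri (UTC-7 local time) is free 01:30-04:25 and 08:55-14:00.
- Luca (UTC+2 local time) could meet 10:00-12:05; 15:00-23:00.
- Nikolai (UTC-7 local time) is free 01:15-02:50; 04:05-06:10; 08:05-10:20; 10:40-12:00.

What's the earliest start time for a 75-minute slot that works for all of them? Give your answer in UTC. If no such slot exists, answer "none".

08:30

Freya in UTC: 08:00-11:15, 15:40-20:25 (subtract 2h to convert from UTC+2).
Dmitri in UTC: 08:30-11:25, 15:55-21:00 (add 7h to convert from UTC-7).
Luca in UTC: 08:00-10:05, 13:00-21:00 (subtract 2h to convert from UTC+2).
Nikolai in UTC: 08:15-09:50, 11:05-13:10, 15:05-17:20, 17:40-19:00 (add 7h to convert from UTC-7).
Freya ∩ Dmitri: 08:30-11:15, 15:55-20:25.
Freya ∩ Dmitri ∩ Luca: 08:30-10:05, 15:55-20:25.
Freya ∩ Dmitri ∩ Luca ∩ Nikolai: 08:30-09:50, 15:55-17:20, 17:40-19:00.
The first common window of at least 75 minutes is 08:30-09:50, so the earliest start is 08:30.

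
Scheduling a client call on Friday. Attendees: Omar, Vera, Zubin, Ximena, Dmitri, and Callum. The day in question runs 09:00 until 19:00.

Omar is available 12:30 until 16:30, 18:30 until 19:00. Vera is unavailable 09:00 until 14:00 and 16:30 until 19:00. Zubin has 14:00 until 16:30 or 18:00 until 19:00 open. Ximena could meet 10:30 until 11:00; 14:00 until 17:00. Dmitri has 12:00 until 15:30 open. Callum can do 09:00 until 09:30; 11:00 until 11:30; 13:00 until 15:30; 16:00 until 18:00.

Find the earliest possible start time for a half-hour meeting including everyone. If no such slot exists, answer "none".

14:00

Omar free: 12:30-16:30, 18:30-19:00.
Vera free: 14:00-16:30 (invert busy blocks within the working day).
Zubin free: 14:00-16:30, 18:00-19:00.
Ximena free: 10:30-11:00, 14:00-17:00.
Dmitri free: 12:00-15:30.
Callum free: 09:00-09:30, 11:00-11:30, 13:00-15:30, 16:00-18:00.
Omar ∩ Vera: 14:00-16:30.
Omar ∩ Vera ∩ Zubin: 14:00-16:30.
Omar ∩ Vera ∩ Zubin ∩ Ximena: 14:00-16:30.
Omar ∩ Vera ∩ Zubin ∩ Ximena ∩ Dmitri: 14:00-15:30.
Omar ∩ Vera ∩ Zubin ∩ Ximena ∩ Dmitri ∩ Callum: 14:00-15:30.
The first common window of at least 30 minutes is 14:00-15:30, so the earliest start is 14:00.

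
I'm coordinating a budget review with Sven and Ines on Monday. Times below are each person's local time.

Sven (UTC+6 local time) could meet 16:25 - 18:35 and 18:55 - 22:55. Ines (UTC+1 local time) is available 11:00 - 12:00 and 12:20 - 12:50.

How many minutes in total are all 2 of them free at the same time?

Sven in UTC: 10:25-12:35, 12:55-16:55 (subtract 6h to convert from UTC+6).
Ines in UTC: 10:00-11:00, 11:20-11:50 (subtract 1h to convert from UTC+1).
Sven ∩ Ines: 10:25-11:00, 11:20-11:50.
Summing the common windows: 35 + 30 = 65 minutes.

65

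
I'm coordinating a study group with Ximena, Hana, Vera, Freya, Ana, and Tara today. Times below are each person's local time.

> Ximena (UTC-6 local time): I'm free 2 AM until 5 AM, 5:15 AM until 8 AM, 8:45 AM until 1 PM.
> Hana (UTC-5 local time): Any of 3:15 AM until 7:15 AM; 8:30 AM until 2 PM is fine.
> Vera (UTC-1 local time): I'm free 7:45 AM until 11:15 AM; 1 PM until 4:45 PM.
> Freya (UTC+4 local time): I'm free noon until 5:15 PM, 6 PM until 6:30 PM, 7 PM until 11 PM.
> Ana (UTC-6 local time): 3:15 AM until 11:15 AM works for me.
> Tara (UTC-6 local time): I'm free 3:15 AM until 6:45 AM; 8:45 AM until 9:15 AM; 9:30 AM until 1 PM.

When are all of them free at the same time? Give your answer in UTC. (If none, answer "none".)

Ximena in UTC: 08:00-11:00, 11:15-14:00, 14:45-19:00 (add 6h to convert from UTC-6).
Hana in UTC: 08:15-12:15, 13:30-19:00 (add 5h to convert from UTC-5).
Vera in UTC: 08:45-12:15, 14:00-17:45 (add 1h to convert from UTC-1).
Freya in UTC: 08:00-13:15, 14:00-14:30, 15:00-19:00 (subtract 4h to convert from UTC+4).
Ana in UTC: 09:15-17:15 (add 6h to convert from UTC-6).
Tara in UTC: 09:15-12:45, 14:45-15:15, 15:30-19:00 (add 6h to convert from UTC-6).
Ximena ∩ Hana: 08:15-11:00, 11:15-12:15, 13:30-14:00, 14:45-19:00.
Ximena ∩ Hana ∩ Vera: 08:45-11:00, 11:15-12:15, 14:45-17:45.
Ximena ∩ Hana ∩ Vera ∩ Freya: 08:45-11:00, 11:15-12:15, 15:00-17:45.
Ximena ∩ Hana ∩ Vera ∩ Freya ∩ Ana: 09:15-11:00, 11:15-12:15, 15:00-17:15.
Ximena ∩ Hana ∩ Vera ∩ Freya ∩ Ana ∩ Tara: 09:15-11:00, 11:15-12:15, 15:00-15:15, 15:30-17:15.

09:15-11:00, 11:15-12:15, 15:00-15:15, 15:30-17:15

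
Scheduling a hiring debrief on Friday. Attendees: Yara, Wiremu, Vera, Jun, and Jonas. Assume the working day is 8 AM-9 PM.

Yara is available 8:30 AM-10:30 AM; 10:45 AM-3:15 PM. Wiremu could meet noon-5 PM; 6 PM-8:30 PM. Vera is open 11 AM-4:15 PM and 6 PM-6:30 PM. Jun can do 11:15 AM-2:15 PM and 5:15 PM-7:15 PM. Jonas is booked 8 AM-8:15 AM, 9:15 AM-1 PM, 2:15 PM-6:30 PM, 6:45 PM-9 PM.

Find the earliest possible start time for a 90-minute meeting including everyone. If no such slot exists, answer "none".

Yara free: 08:30-10:30, 10:45-15:15.
Wiremu free: 12:00-17:00, 18:00-20:30.
Vera free: 11:00-16:15, 18:00-18:30.
Jun free: 11:15-14:15, 17:15-19:15.
Jonas free: 08:15-09:15, 13:00-14:15, 18:30-18:45 (invert busy blocks within the working day).
Yara ∩ Wiremu: 12:00-15:15.
Yara ∩ Wiremu ∩ Vera: 12:00-15:15.
Yara ∩ Wiremu ∩ Vera ∩ Jun: 12:00-14:15.
Yara ∩ Wiremu ∩ Vera ∩ Jun ∩ Jonas: 13:00-14:15.
So the common availability across everyone is 13:00-14:15.
No common window is at least 90 minutes long.

none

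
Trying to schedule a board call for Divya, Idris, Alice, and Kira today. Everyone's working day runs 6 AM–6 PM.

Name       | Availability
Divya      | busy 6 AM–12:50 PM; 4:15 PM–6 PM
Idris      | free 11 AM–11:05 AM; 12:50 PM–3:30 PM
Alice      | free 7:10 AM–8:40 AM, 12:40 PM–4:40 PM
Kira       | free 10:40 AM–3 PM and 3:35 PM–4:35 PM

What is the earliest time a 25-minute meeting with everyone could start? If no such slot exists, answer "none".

Divya free: 12:50-16:15 (invert busy blocks within the working day).
Idris free: 11:00-11:05, 12:50-15:30.
Alice free: 07:10-08:40, 12:40-16:40.
Kira free: 10:40-15:00, 15:35-16:35.
Divya ∩ Idris: 12:50-15:30.
Divya ∩ Idris ∩ Alice: 12:50-15:30.
Divya ∩ Idris ∩ Alice ∩ Kira: 12:50-15:00.
The first common window of at least 25 minutes is 12:50-15:00, so the earliest start is 12:50.

12:50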